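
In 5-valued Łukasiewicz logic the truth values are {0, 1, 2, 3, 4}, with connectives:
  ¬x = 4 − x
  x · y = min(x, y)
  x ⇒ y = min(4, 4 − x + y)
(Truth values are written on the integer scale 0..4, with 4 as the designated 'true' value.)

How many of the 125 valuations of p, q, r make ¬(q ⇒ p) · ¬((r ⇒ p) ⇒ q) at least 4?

value 2: 1 assignment
value 1: 13 assignments
value 0: 111 assignments
So 0 of the 125 assignments meet the threshold.

0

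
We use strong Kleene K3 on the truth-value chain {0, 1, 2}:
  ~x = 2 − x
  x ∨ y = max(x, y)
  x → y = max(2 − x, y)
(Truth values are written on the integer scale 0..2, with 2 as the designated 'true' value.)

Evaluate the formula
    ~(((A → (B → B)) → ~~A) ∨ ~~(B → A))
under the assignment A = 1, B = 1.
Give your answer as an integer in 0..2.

1

B → B = 1 → 1 = 1
A → (B → B) = 1 → 1 = 1
~A = ~1 = 1
~~A = ~1 = 1
(A → (B → B)) → ~~A = 1 → 1 = 1
B → A = 1 → 1 = 1
~(B → A) = ~1 = 1
~~(B → A) = ~1 = 1
((A → (B → B)) → ~~A) ∨ ~~(B → A) = 1 ∨ 1 = 1
~(((A → (B → B)) → ~~A) ∨ ~~(B → A)) = ~1 = 1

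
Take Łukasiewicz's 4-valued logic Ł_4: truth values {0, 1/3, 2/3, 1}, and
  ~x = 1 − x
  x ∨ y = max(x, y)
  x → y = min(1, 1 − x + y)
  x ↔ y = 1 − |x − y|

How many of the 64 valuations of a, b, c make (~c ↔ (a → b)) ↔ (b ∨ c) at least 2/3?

value 1: 16 assignments (counts)
value 2/3: 25 assignments (counts)
value 1/3: 12 assignments
value 0: 11 assignments
So 41 of the 64 assignments meet the threshold.

41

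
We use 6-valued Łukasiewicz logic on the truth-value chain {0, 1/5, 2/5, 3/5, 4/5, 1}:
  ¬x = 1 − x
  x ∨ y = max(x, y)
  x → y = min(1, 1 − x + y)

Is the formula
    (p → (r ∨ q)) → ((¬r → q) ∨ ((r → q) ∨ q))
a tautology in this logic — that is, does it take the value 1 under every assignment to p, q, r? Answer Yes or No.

Counterexample: take p = 0, q = 0, r = 1/5.
r ∨ q = 1/5 ∨ 0 = 1/5
p → (r ∨ q) = 0 → 1/5 = 1
¬r = ¬1/5 = 4/5
¬r → q = 4/5 → 0 = 1/5
r → q = 1/5 → 0 = 4/5
(r → q) ∨ q = 4/5 ∨ 0 = 4/5
(¬r → q) ∨ ((r → q) ∨ q) = 1/5 ∨ 4/5 = 4/5
(p → (r ∨ q)) → ((¬r → q) ∨ ((r → q) ∨ q)) = 1 → 4/5 = 4/5
This gives 4/5 ≠ 1.

No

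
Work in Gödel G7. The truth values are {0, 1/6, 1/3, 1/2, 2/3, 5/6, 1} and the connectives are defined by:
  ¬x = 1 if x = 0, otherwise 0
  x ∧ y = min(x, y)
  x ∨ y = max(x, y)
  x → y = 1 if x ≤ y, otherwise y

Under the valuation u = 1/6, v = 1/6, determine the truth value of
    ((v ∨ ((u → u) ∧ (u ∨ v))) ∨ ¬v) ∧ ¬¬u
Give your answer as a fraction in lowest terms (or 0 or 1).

u → u = 1/6 → 1/6 = 1
u ∨ v = 1/6 ∨ 1/6 = 1/6
(u → u) ∧ (u ∨ v) = 1 ∧ 1/6 = 1/6
v ∨ ((u → u) ∧ (u ∨ v)) = 1/6 ∨ 1/6 = 1/6
¬v = ¬1/6 = 0
(v ∨ ((u → u) ∧ (u ∨ v))) ∨ ¬v = 1/6 ∨ 0 = 1/6
¬u = ¬1/6 = 0
¬¬u = ¬0 = 1
((v ∨ ((u → u) ∧ (u ∨ v))) ∨ ¬v) ∧ ¬¬u = 1/6 ∧ 1 = 1/6

1/6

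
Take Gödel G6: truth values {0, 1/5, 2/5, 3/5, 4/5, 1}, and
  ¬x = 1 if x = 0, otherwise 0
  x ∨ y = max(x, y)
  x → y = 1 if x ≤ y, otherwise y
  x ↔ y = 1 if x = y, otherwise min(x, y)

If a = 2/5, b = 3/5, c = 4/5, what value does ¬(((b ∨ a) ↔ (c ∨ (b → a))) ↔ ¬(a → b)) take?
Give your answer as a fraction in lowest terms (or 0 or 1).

b ∨ a = 3/5 ∨ 2/5 = 3/5
b → a = 3/5 → 2/5 = 2/5
c ∨ (b → a) = 4/5 ∨ 2/5 = 4/5
(b ∨ a) ↔ (c ∨ (b → a)) = 3/5 ↔ 4/5 = 3/5
a → b = 2/5 → 3/5 = 1
¬(a → b) = ¬1 = 0
((b ∨ a) ↔ (c ∨ (b → a))) ↔ ¬(a → b) = 3/5 ↔ 0 = 0
¬(((b ∨ a) ↔ (c ∨ (b → a))) ↔ ¬(a → b)) = ¬0 = 1

1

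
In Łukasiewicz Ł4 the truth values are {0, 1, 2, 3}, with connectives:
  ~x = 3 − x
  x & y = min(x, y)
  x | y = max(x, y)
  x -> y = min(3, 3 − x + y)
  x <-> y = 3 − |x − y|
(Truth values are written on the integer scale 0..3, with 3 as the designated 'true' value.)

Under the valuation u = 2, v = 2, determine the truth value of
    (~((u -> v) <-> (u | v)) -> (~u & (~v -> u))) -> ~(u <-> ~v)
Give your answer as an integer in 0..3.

u -> v = 2 -> 2 = 3
u | v = 2 | 2 = 2
(u -> v) <-> (u | v) = 3 <-> 2 = 2
~((u -> v) <-> (u | v)) = ~2 = 1
~u = ~2 = 1
~v = ~2 = 1
~v -> u = 1 -> 2 = 3
~u & (~v -> u) = 1 & 3 = 1
~((u -> v) <-> (u | v)) -> (~u & (~v -> u)) = 1 -> 1 = 3
~v = ~2 = 1
u <-> ~v = 2 <-> 1 = 2
~(u <-> ~v) = ~2 = 1
(~((u -> v) <-> (u | v)) -> (~u & (~v -> u))) -> ~(u <-> ~v) = 3 -> 1 = 1

1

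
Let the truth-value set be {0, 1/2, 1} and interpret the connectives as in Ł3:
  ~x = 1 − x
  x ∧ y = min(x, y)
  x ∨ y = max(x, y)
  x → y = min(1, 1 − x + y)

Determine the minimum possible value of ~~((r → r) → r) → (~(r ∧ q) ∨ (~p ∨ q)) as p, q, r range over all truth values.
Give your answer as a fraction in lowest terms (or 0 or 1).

Take p = 1/2, q = 1/2, r = 1:
r → r = 1 → 1 = 1
(r → r) → r = 1 → 1 = 1
~((r → r) → r) = ~1 = 0
~~((r → r) → r) = ~0 = 1
r ∧ q = 1 ∧ 1/2 = 1/2
~(r ∧ q) = ~1/2 = 1/2
~p = ~1/2 = 1/2
~p ∨ q = 1/2 ∨ 1/2 = 1/2
~(r ∧ q) ∨ (~p ∨ q) = 1/2 ∨ 1/2 = 1/2
~~((r → r) → r) → (~(r ∧ q) ∨ (~p ∨ q)) = 1 → 1/2 = 1/2
No assignment yields a value below 1/2, so this is the minimum.

1/2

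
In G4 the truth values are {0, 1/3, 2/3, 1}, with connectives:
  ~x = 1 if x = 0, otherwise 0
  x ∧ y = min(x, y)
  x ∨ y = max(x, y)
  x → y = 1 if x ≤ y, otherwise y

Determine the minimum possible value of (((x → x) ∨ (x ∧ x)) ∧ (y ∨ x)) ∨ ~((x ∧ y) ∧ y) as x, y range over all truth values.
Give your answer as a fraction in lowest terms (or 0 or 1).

Take x = 1/3, y = 1/3:
x → x = 1/3 → 1/3 = 1
x ∧ x = 1/3 ∧ 1/3 = 1/3
(x → x) ∨ (x ∧ x) = 1 ∨ 1/3 = 1
y ∨ x = 1/3 ∨ 1/3 = 1/3
((x → x) ∨ (x ∧ x)) ∧ (y ∨ x) = 1 ∧ 1/3 = 1/3
x ∧ y = 1/3 ∧ 1/3 = 1/3
(x ∧ y) ∧ y = 1/3 ∧ 1/3 = 1/3
~((x ∧ y) ∧ y) = ~1/3 = 0
(((x → x) ∨ (x ∧ x)) ∧ (y ∨ x)) ∨ ~((x ∧ y) ∧ y) = 1/3 ∨ 0 = 1/3
No assignment yields a value below 1/3, so this is the minimum.

1/3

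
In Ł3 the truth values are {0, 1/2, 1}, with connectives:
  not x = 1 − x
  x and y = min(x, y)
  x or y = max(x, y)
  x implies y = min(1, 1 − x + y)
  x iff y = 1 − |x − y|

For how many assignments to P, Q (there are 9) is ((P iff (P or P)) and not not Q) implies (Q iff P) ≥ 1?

7

P = 0, Q = 0 ↦ 1  ≥
P = 0, Q = 1/2 ↦ 1  ≥
P = 0, Q = 1 ↦ 0  <
P = 1/2, Q = 0 ↦ 1  ≥
P = 1/2, Q = 1/2 ↦ 1  ≥
P = 1/2, Q = 1 ↦ 1/2  <
P = 1, Q = 0 ↦ 1  ≥
P = 1, Q = 1/2 ↦ 1  ≥
P = 1, Q = 1 ↦ 1  ≥
So 7 of the 9 assignments meet the threshold.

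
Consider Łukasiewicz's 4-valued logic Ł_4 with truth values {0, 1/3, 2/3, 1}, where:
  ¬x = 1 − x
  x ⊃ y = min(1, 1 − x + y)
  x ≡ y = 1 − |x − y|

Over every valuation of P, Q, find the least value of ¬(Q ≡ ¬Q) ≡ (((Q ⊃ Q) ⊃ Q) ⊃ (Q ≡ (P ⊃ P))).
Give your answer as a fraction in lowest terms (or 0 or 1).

1/3

Take P = 0, Q = 1/3:
¬Q = ¬1/3 = 2/3
Q ≡ ¬Q = 1/3 ≡ 2/3 = 2/3
¬(Q ≡ ¬Q) = ¬2/3 = 1/3
Q ⊃ Q = 1/3 ⊃ 1/3 = 1
(Q ⊃ Q) ⊃ Q = 1 ⊃ 1/3 = 1/3
P ⊃ P = 0 ⊃ 0 = 1
Q ≡ (P ⊃ P) = 1/3 ≡ 1 = 1/3
((Q ⊃ Q) ⊃ Q) ⊃ (Q ≡ (P ⊃ P)) = 1/3 ⊃ 1/3 = 1
¬(Q ≡ ¬Q) ≡ (((Q ⊃ Q) ⊃ Q) ⊃ (Q ≡ (P ⊃ P))) = 1/3 ≡ 1 = 1/3
No assignment yields a value below 1/3, so this is the minimum.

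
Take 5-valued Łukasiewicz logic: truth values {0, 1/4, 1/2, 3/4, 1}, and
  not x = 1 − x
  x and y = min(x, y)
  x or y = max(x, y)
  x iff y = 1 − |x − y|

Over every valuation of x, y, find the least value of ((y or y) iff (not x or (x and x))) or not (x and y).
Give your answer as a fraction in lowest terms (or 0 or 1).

Take x = 1/2, y = 1:
y or y = 1 or 1 = 1
not x = not 1/2 = 1/2
x and x = 1/2 and 1/2 = 1/2
not x or (x and x) = 1/2 or 1/2 = 1/2
(y or y) iff (not x or (x and x)) = 1 iff 1/2 = 1/2
x and y = 1/2 and 1 = 1/2
not (x and y) = not 1/2 = 1/2
((y or y) iff (not x or (x and x))) or not (x and y) = 1/2 or 1/2 = 1/2
No assignment yields a value below 1/2, so this is the minimum.

1/2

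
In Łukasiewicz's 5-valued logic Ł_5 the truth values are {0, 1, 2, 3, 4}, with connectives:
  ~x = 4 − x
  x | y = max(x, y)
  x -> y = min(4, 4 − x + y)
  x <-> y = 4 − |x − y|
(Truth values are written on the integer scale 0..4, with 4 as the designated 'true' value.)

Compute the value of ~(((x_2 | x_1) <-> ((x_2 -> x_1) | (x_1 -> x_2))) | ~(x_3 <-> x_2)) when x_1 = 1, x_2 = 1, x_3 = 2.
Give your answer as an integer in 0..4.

x_2 | x_1 = 1 | 1 = 1
x_2 -> x_1 = 1 -> 1 = 4
x_1 -> x_2 = 1 -> 1 = 4
(x_2 -> x_1) | (x_1 -> x_2) = 4 | 4 = 4
(x_2 | x_1) <-> ((x_2 -> x_1) | (x_1 -> x_2)) = 1 <-> 4 = 1
x_3 <-> x_2 = 2 <-> 1 = 3
~(x_3 <-> x_2) = ~3 = 1
((x_2 | x_1) <-> ((x_2 -> x_1) | (x_1 -> x_2))) | ~(x_3 <-> x_2) = 1 | 1 = 1
~(((x_2 | x_1) <-> ((x_2 -> x_1) | (x_1 -> x_2))) | ~(x_3 <-> x_2)) = ~1 = 3

3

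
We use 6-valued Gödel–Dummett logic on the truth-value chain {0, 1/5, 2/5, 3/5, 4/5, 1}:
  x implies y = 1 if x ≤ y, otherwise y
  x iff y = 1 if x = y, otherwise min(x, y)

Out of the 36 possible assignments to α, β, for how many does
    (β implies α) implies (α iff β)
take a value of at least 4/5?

22

value 1: 21 assignments (counts)
value 4/5: 1 assignment (counts)
value 3/5: 2 assignments
value 2/5: 3 assignments
value 1/5: 4 assignments
value 0: 5 assignments
So 22 of the 36 assignments meet the threshold.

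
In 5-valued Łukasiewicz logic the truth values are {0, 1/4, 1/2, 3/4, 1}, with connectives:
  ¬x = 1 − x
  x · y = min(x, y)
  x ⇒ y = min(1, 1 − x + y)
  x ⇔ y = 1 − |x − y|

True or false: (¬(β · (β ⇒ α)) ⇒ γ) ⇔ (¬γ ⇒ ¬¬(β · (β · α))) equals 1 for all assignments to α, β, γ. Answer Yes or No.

No

Counterexample: take α = 0, β = 1/4, γ = 0.
β ⇒ α = 1/4 ⇒ 0 = 3/4
β · (β ⇒ α) = 1/4 · 3/4 = 1/4
¬(β · (β ⇒ α)) = ¬1/4 = 3/4
¬(β · (β ⇒ α)) ⇒ γ = 3/4 ⇒ 0 = 1/4
¬γ = ¬0 = 1
β · α = 1/4 · 0 = 0
β · (β · α) = 1/4 · 0 = 0
¬(β · (β · α)) = ¬0 = 1
¬¬(β · (β · α)) = ¬1 = 0
¬γ ⇒ ¬¬(β · (β · α)) = 1 ⇒ 0 = 0
(¬(β · (β ⇒ α)) ⇒ γ) ⇔ (¬γ ⇒ ¬¬(β · (β · α))) = 1/4 ⇔ 0 = 3/4
This gives 3/4 ≠ 1.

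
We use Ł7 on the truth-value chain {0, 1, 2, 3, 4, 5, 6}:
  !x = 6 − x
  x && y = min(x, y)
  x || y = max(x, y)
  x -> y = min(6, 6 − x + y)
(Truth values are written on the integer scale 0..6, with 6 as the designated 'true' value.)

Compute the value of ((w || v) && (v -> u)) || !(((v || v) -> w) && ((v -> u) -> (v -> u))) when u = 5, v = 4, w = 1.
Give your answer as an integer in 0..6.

4

w || v = 1 || 4 = 4
v -> u = 4 -> 5 = 6
(w || v) && (v -> u) = 4 && 6 = 4
v || v = 4 || 4 = 4
(v || v) -> w = 4 -> 1 = 3
v -> u = 4 -> 5 = 6
v -> u = 4 -> 5 = 6
(v -> u) -> (v -> u) = 6 -> 6 = 6
((v || v) -> w) && ((v -> u) -> (v -> u)) = 3 && 6 = 3
!(((v || v) -> w) && ((v -> u) -> (v -> u))) = !3 = 3
((w || v) && (v -> u)) || !(((v || v) -> w) && ((v -> u) -> (v -> u))) = 4 || 3 = 4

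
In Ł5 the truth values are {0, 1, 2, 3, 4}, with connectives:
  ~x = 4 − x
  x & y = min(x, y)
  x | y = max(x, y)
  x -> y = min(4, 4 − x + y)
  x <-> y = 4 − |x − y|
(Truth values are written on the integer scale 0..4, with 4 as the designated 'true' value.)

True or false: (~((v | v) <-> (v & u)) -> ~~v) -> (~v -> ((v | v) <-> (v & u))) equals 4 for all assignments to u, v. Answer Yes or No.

At u = 4, v = 3, for instance:
v | v = 3 | 3 = 3
v & u = 3 & 4 = 3
(v | v) <-> (v & u) = 3 <-> 3 = 4
~((v | v) <-> (v & u)) = ~4 = 0
~v = ~3 = 1
~~v = ~1 = 3
~((v | v) <-> (v & u)) -> ~~v = 0 -> 3 = 4
~v -> ((v | v) <-> (v & u)) = 1 -> 4 = 4
(~((v | v) <-> (v & u)) -> ~~v) -> (~v -> ((v | v) <-> (v & u))) = 4 -> 4 = 4
and checking the remaining 24 assignments likewise gives ≥ 4 in every case.

Yes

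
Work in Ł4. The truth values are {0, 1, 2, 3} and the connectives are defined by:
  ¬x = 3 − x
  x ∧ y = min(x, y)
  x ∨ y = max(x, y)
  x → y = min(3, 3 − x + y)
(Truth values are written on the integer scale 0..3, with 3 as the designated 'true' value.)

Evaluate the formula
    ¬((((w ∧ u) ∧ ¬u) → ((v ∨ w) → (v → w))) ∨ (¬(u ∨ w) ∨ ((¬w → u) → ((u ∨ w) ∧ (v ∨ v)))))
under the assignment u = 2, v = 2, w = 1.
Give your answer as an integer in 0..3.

w ∧ u = 1 ∧ 2 = 1
¬u = ¬2 = 1
(w ∧ u) ∧ ¬u = 1 ∧ 1 = 1
v ∨ w = 2 ∨ 1 = 2
v → w = 2 → 1 = 2
(v ∨ w) → (v → w) = 2 → 2 = 3
((w ∧ u) ∧ ¬u) → ((v ∨ w) → (v → w)) = 1 → 3 = 3
u ∨ w = 2 ∨ 1 = 2
¬(u ∨ w) = ¬2 = 1
¬w = ¬1 = 2
¬w → u = 2 → 2 = 3
u ∨ w = 2 ∨ 1 = 2
v ∨ v = 2 ∨ 2 = 2
(u ∨ w) ∧ (v ∨ v) = 2 ∧ 2 = 2
(¬w → u) → ((u ∨ w) ∧ (v ∨ v)) = 3 → 2 = 2
¬(u ∨ w) ∨ ((¬w → u) → ((u ∨ w) ∧ (v ∨ v))) = 1 ∨ 2 = 2
(((w ∧ u) ∧ ¬u) → ((v ∨ w) → (v → w))) ∨ (¬(u ∨ w) ∨ ((¬w → u) → ((u ∨ w) ∧ (v ∨ v)))) = 3 ∨ 2 = 3
¬((((w ∧ u) ∧ ¬u) → ((v ∨ w) → (v → w))) ∨ (¬(u ∨ w) ∨ ((¬w → u) → ((u ∨ w) ∧ (v ∨ v))))) = ¬3 = 0

0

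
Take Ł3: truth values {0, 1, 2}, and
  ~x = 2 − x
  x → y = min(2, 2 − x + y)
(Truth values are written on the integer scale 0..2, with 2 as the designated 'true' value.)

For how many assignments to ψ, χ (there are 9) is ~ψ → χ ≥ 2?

6

ψ = 0, χ = 0 ↦ 0  <
ψ = 0, χ = 1 ↦ 1  <
ψ = 0, χ = 2 ↦ 2  ≥
ψ = 1, χ = 0 ↦ 1  <
ψ = 1, χ = 1 ↦ 2  ≥
ψ = 1, χ = 2 ↦ 2  ≥
ψ = 2, χ = 0 ↦ 2  ≥
ψ = 2, χ = 1 ↦ 2  ≥
ψ = 2, χ = 2 ↦ 2  ≥
So 6 of the 9 assignments meet the threshold.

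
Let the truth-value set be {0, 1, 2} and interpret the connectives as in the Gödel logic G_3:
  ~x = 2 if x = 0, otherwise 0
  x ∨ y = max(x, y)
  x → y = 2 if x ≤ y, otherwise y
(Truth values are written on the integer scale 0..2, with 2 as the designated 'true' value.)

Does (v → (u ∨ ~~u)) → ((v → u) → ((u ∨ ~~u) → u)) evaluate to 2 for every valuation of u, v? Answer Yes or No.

Counterexample: take u = 1, v = 0.
~u = ~1 = 0
~~u = ~0 = 2
u ∨ ~~u = 1 ∨ 2 = 2
v → (u ∨ ~~u) = 0 → 2 = 2
v → u = 0 → 1 = 2
~u = ~1 = 0
~~u = ~0 = 2
u ∨ ~~u = 1 ∨ 2 = 2
(u ∨ ~~u) → u = 2 → 1 = 1
(v → u) → ((u ∨ ~~u) → u) = 2 → 1 = 1
(v → (u ∨ ~~u)) → ((v → u) → ((u ∨ ~~u) → u)) = 2 → 1 = 1
This gives 1 ≠ 2.

No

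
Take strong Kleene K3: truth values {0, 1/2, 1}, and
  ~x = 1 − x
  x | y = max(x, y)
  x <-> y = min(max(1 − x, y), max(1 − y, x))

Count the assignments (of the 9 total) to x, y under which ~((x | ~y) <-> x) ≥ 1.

x = 0, y = 0 ↦ 1  ≥
x = 0, y = 1/2 ↦ 1/2  <
x = 0, y = 1 ↦ 0  <
x = 1/2, y = 0 ↦ 1/2  <
x = 1/2, y = 1/2 ↦ 1/2  <
x = 1/2, y = 1 ↦ 1/2  <
x = 1, y = 0 ↦ 0  <
x = 1, y = 1/2 ↦ 0  <
x = 1, y = 1 ↦ 0  <
So 1 of the 9 assignments meets the threshold.

1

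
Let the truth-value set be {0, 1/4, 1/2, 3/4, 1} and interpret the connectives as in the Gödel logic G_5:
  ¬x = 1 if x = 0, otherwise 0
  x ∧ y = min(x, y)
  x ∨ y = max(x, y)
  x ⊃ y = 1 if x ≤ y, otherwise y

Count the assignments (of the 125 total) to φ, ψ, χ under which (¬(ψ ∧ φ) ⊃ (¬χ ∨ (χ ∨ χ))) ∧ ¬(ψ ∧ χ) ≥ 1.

30

value 1: 30 assignments (counts)
value 3/4: 5 assignments
value 1/2: 5 assignments
value 1/4: 5 assignments
value 0: 80 assignments
So 30 of the 125 assignments meet the threshold.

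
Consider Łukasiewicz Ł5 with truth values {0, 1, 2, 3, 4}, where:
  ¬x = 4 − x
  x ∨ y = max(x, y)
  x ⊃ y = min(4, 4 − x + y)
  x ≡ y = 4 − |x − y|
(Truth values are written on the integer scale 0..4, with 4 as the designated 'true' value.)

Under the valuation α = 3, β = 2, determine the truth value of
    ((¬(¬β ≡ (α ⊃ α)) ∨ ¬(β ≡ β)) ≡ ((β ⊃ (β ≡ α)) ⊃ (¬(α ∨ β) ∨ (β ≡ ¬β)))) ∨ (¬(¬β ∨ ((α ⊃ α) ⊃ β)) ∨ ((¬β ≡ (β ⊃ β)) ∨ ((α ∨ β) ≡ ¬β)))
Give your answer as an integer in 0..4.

3

¬β = ¬2 = 2
α ⊃ α = 3 ⊃ 3 = 4
¬β ≡ (α ⊃ α) = 2 ≡ 4 = 2
¬(¬β ≡ (α ⊃ α)) = ¬2 = 2
β ≡ β = 2 ≡ 2 = 4
¬(β ≡ β) = ¬4 = 0
¬(¬β ≡ (α ⊃ α)) ∨ ¬(β ≡ β) = 2 ∨ 0 = 2
β ≡ α = 2 ≡ 3 = 3
β ⊃ (β ≡ α) = 2 ⊃ 3 = 4
α ∨ β = 3 ∨ 2 = 3
¬(α ∨ β) = ¬3 = 1
¬β = ¬2 = 2
β ≡ ¬β = 2 ≡ 2 = 4
¬(α ∨ β) ∨ (β ≡ ¬β) = 1 ∨ 4 = 4
(β ⊃ (β ≡ α)) ⊃ (¬(α ∨ β) ∨ (β ≡ ¬β)) = 4 ⊃ 4 = 4
(¬(¬β ≡ (α ⊃ α)) ∨ ¬(β ≡ β)) ≡ ((β ⊃ (β ≡ α)) ⊃ (¬(α ∨ β) ∨ (β ≡ ¬β))) = 2 ≡ 4 = 2
¬β = ¬2 = 2
α ⊃ α = 3 ⊃ 3 = 4
(α ⊃ α) ⊃ β = 4 ⊃ 2 = 2
¬β ∨ ((α ⊃ α) ⊃ β) = 2 ∨ 2 = 2
¬(¬β ∨ ((α ⊃ α) ⊃ β)) = ¬2 = 2
¬β = ¬2 = 2
β ⊃ β = 2 ⊃ 2 = 4
¬β ≡ (β ⊃ β) = 2 ≡ 4 = 2
α ∨ β = 3 ∨ 2 = 3
¬β = ¬2 = 2
(α ∨ β) ≡ ¬β = 3 ≡ 2 = 3
(¬β ≡ (β ⊃ β)) ∨ ((α ∨ β) ≡ ¬β) = 2 ∨ 3 = 3
¬(¬β ∨ ((α ⊃ α) ⊃ β)) ∨ ((¬β ≡ (β ⊃ β)) ∨ ((α ∨ β) ≡ ¬β)) = 2 ∨ 3 = 3
((¬(¬β ≡ (α ⊃ α)) ∨ ¬(β ≡ β)) ≡ ((β ⊃ (β ≡ α)) ⊃ (¬(α ∨ β) ∨ (β ≡ ¬β)))) ∨ (¬(¬β ∨ ((α ⊃ α) ⊃ β)) ∨ ((¬β ≡ (β ⊃ β)) ∨ ((α ∨ β) ≡ ¬β))) = 2 ∨ 3 = 3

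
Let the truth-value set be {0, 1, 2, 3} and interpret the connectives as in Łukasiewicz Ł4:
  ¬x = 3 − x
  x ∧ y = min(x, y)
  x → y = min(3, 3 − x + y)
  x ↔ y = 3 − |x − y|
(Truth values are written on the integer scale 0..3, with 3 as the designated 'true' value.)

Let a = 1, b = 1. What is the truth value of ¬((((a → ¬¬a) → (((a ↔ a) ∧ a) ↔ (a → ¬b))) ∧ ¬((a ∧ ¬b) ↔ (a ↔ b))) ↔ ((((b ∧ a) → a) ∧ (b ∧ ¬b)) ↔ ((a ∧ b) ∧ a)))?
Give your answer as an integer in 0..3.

2

¬a = ¬1 = 2
¬¬a = ¬2 = 1
a → ¬¬a = 1 → 1 = 3
a ↔ a = 1 ↔ 1 = 3
(a ↔ a) ∧ a = 3 ∧ 1 = 1
¬b = ¬1 = 2
a → ¬b = 1 → 2 = 3
((a ↔ a) ∧ a) ↔ (a → ¬b) = 1 ↔ 3 = 1
(a → ¬¬a) → (((a ↔ a) ∧ a) ↔ (a → ¬b)) = 3 → 1 = 1
¬b = ¬1 = 2
a ∧ ¬b = 1 ∧ 2 = 1
a ↔ b = 1 ↔ 1 = 3
(a ∧ ¬b) ↔ (a ↔ b) = 1 ↔ 3 = 1
¬((a ∧ ¬b) ↔ (a ↔ b)) = ¬1 = 2
((a → ¬¬a) → (((a ↔ a) ∧ a) ↔ (a → ¬b))) ∧ ¬((a ∧ ¬b) ↔ (a ↔ b)) = 1 ∧ 2 = 1
b ∧ a = 1 ∧ 1 = 1
(b ∧ a) → a = 1 → 1 = 3
¬b = ¬1 = 2
b ∧ ¬b = 1 ∧ 2 = 1
((b ∧ a) → a) ∧ (b ∧ ¬b) = 3 ∧ 1 = 1
a ∧ b = 1 ∧ 1 = 1
(a ∧ b) ∧ a = 1 ∧ 1 = 1
(((b ∧ a) → a) ∧ (b ∧ ¬b)) ↔ ((a ∧ b) ∧ a) = 1 ↔ 1 = 3
(((a → ¬¬a) → (((a ↔ a) ∧ a) ↔ (a → ¬b))) ∧ ¬((a ∧ ¬b) ↔ (a ↔ b))) ↔ ((((b ∧ a) → a) ∧ (b ∧ ¬b)) ↔ ((a ∧ b) ∧ a)) = 1 ↔ 3 = 1
¬((((a → ¬¬a) → (((a ↔ a) ∧ a) ↔ (a → ¬b))) ∧ ¬((a ∧ ¬b) ↔ (a ↔ b))) ↔ ((((b ∧ a) → a) ∧ (b ∧ ¬b)) ↔ ((a ∧ b) ∧ a))) = ¬1 = 2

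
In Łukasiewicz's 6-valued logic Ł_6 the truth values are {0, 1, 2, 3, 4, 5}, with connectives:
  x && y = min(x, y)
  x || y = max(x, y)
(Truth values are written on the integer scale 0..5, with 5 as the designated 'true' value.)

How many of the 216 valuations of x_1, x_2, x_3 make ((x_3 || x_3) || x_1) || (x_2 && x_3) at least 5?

value 5: 66 assignments (counts)
value 4: 54 assignments
value 3: 42 assignments
value 2: 30 assignments
value 1: 18 assignments
value 0: 6 assignments
So 66 of the 216 assignments meet the threshold.

66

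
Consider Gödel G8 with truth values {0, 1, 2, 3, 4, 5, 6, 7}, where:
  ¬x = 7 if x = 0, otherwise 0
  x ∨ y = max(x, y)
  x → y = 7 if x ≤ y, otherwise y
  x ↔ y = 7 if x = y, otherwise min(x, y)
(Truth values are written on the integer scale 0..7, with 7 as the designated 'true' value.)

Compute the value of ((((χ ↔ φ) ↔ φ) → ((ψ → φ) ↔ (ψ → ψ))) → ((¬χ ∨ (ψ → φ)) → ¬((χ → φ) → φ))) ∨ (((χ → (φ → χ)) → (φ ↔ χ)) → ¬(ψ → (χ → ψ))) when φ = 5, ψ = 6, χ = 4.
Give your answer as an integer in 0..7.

0

χ ↔ φ = 4 ↔ 5 = 4
(χ ↔ φ) ↔ φ = 4 ↔ 5 = 4
ψ → φ = 6 → 5 = 5
ψ → ψ = 6 → 6 = 7
(ψ → φ) ↔ (ψ → ψ) = 5 ↔ 7 = 5
((χ ↔ φ) ↔ φ) → ((ψ → φ) ↔ (ψ → ψ)) = 4 → 5 = 7
¬χ = ¬4 = 0
ψ → φ = 6 → 5 = 5
¬χ ∨ (ψ → φ) = 0 ∨ 5 = 5
χ → φ = 4 → 5 = 7
(χ → φ) → φ = 7 → 5 = 5
¬((χ → φ) → φ) = ¬5 = 0
(¬χ ∨ (ψ → φ)) → ¬((χ → φ) → φ) = 5 → 0 = 0
(((χ ↔ φ) ↔ φ) → ((ψ → φ) ↔ (ψ → ψ))) → ((¬χ ∨ (ψ → φ)) → ¬((χ → φ) → φ)) = 7 → 0 = 0
φ → χ = 5 → 4 = 4
χ → (φ → χ) = 4 → 4 = 7
φ ↔ χ = 5 ↔ 4 = 4
(χ → (φ → χ)) → (φ ↔ χ) = 7 → 4 = 4
χ → ψ = 4 → 6 = 7
ψ → (χ → ψ) = 6 → 7 = 7
¬(ψ → (χ → ψ)) = ¬7 = 0
((χ → (φ → χ)) → (φ ↔ χ)) → ¬(ψ → (χ → ψ)) = 4 → 0 = 0
((((χ ↔ φ) ↔ φ) → ((ψ → φ) ↔ (ψ → ψ))) → ((¬χ ∨ (ψ → φ)) → ¬((χ → φ) → φ))) ∨ (((χ → (φ → χ)) → (φ ↔ χ)) → ¬(ψ → (χ → ψ))) = 0 ∨ 0 = 0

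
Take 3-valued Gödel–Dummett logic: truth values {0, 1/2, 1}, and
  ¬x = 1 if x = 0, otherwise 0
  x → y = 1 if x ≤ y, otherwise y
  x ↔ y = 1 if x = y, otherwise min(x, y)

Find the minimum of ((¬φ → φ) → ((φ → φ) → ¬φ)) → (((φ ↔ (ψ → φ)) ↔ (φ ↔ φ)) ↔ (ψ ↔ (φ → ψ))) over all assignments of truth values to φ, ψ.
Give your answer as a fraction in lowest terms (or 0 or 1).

1/2

Take φ = 0, ψ = 1/2:
¬φ = ¬0 = 1
¬φ → φ = 1 → 0 = 0
φ → φ = 0 → 0 = 1
¬φ = ¬0 = 1
(φ → φ) → ¬φ = 1 → 1 = 1
(¬φ → φ) → ((φ → φ) → ¬φ) = 0 → 1 = 1
ψ → φ = 1/2 → 0 = 0
φ ↔ (ψ → φ) = 0 ↔ 0 = 1
φ ↔ φ = 0 ↔ 0 = 1
(φ ↔ (ψ → φ)) ↔ (φ ↔ φ) = 1 ↔ 1 = 1
φ → ψ = 0 → 1/2 = 1
ψ ↔ (φ → ψ) = 1/2 ↔ 1 = 1/2
((φ ↔ (ψ → φ)) ↔ (φ ↔ φ)) ↔ (ψ ↔ (φ → ψ)) = 1 ↔ 1/2 = 1/2
((¬φ → φ) → ((φ → φ) → ¬φ)) → (((φ ↔ (ψ → φ)) ↔ (φ ↔ φ)) ↔ (ψ ↔ (φ → ψ))) = 1 → 1/2 = 1/2
No assignment yields a value below 1/2, so this is the minimum.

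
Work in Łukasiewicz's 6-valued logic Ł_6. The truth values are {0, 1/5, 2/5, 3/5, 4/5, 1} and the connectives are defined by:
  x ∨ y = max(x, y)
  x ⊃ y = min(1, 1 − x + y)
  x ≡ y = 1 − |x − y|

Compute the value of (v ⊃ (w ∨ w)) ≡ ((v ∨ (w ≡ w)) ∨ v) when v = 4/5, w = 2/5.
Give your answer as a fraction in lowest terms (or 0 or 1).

3/5

w ∨ w = 2/5 ∨ 2/5 = 2/5
v ⊃ (w ∨ w) = 4/5 ⊃ 2/5 = 3/5
w ≡ w = 2/5 ≡ 2/5 = 1
v ∨ (w ≡ w) = 4/5 ∨ 1 = 1
(v ∨ (w ≡ w)) ∨ v = 1 ∨ 4/5 = 1
(v ⊃ (w ∨ w)) ≡ ((v ∨ (w ≡ w)) ∨ v) = 3/5 ≡ 1 = 3/5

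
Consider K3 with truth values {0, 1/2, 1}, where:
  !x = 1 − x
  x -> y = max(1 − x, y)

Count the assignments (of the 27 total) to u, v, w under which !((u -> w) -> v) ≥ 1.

value 1: 5 assignments (counts)
value 1/2: 11 assignments
value 0: 11 assignments
So 5 of the 27 assignments meet the threshold.

5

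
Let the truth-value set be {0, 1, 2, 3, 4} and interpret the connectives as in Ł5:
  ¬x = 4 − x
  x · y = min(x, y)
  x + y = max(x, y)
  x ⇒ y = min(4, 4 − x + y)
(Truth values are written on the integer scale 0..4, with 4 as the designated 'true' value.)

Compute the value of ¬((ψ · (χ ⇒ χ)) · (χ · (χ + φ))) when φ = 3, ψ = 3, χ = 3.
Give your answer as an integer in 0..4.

1

χ ⇒ χ = 3 ⇒ 3 = 4
ψ · (χ ⇒ χ) = 3 · 4 = 3
χ + φ = 3 + 3 = 3
χ · (χ + φ) = 3 · 3 = 3
(ψ · (χ ⇒ χ)) · (χ · (χ + φ)) = 3 · 3 = 3
¬((ψ · (χ ⇒ χ)) · (χ · (χ + φ))) = ¬3 = 1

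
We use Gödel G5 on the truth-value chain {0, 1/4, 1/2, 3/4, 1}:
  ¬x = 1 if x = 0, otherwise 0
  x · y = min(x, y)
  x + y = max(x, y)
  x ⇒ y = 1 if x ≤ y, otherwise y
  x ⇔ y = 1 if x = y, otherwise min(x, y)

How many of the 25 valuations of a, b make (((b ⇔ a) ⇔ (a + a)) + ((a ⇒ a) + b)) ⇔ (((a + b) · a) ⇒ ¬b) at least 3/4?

value 1: 9 assignments (counts)
value 0: 16 assignments
So 9 of the 25 assignments meet the threshold.

9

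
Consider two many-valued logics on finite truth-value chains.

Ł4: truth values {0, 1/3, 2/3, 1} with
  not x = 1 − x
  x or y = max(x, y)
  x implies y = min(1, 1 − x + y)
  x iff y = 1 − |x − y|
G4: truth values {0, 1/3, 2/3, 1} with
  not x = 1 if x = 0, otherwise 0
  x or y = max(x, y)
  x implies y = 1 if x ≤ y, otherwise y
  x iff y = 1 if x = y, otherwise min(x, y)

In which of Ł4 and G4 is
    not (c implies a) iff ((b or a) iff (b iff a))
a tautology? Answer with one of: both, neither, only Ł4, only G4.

neither

In Ł4: at a = 0, b = 0, c = 1/3 the value is 2/3 — not a tautology.
In G4: at a = 0, b = 0, c = 1/3 the value is 0 — not a tautology.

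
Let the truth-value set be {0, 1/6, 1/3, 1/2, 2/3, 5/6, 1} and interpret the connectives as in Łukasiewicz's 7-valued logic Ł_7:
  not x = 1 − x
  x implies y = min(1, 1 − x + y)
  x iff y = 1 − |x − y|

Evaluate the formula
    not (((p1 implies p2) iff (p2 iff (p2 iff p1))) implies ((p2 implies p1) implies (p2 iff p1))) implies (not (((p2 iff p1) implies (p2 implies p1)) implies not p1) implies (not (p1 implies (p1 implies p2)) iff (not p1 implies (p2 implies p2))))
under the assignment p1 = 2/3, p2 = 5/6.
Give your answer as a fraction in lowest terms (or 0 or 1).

1

p1 implies p2 = 2/3 implies 5/6 = 1
p2 iff p1 = 5/6 iff 2/3 = 5/6
p2 iff (p2 iff p1) = 5/6 iff 5/6 = 1
(p1 implies p2) iff (p2 iff (p2 iff p1)) = 1 iff 1 = 1
p2 implies p1 = 5/6 implies 2/3 = 5/6
p2 iff p1 = 5/6 iff 2/3 = 5/6
(p2 implies p1) implies (p2 iff p1) = 5/6 implies 5/6 = 1
((p1 implies p2) iff (p2 iff (p2 iff p1))) implies ((p2 implies p1) implies (p2 iff p1)) = 1 implies 1 = 1
not (((p1 implies p2) iff (p2 iff (p2 iff p1))) implies ((p2 implies p1) implies (p2 iff p1))) = not 1 = 0
p2 iff p1 = 5/6 iff 2/3 = 5/6
p2 implies p1 = 5/6 implies 2/3 = 5/6
(p2 iff p1) implies (p2 implies p1) = 5/6 implies 5/6 = 1
not p1 = not 2/3 = 1/3
((p2 iff p1) implies (p2 implies p1)) implies not p1 = 1 implies 1/3 = 1/3
not (((p2 iff p1) implies (p2 implies p1)) implies not p1) = not 1/3 = 2/3
p1 implies p2 = 2/3 implies 5/6 = 1
p1 implies (p1 implies p2) = 2/3 implies 1 = 1
not (p1 implies (p1 implies p2)) = not 1 = 0
not p1 = not 2/3 = 1/3
p2 implies p2 = 5/6 implies 5/6 = 1
not p1 implies (p2 implies p2) = 1/3 implies 1 = 1
not (p1 implies (p1 implies p2)) iff (not p1 implies (p2 implies p2)) = 0 iff 1 = 0
not (((p2 iff p1) implies (p2 implies p1)) implies not p1) implies (not (p1 implies (p1 implies p2)) iff (not p1 implies (p2 implies p2))) = 2/3 implies 0 = 1/3
not (((p1 implies p2) iff (p2 iff (p2 iff p1))) implies ((p2 implies p1) implies (p2 iff p1))) implies (not (((p2 iff p1) implies (p2 implies p1)) implies not p1) implies (not (p1 implies (p1 implies p2)) iff (not p1 implies (p2 implies p2)))) = 0 implies 1/3 = 1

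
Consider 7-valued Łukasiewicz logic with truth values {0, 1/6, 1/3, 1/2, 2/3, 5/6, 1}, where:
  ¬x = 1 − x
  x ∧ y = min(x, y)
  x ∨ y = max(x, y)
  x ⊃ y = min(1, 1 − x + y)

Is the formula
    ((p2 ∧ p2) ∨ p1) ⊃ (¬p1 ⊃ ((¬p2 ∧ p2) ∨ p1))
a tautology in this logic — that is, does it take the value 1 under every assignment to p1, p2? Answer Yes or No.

No

Counterexample: take p1 = 0, p2 = 2/3.
p2 ∧ p2 = 2/3 ∧ 2/3 = 2/3
(p2 ∧ p2) ∨ p1 = 2/3 ∨ 0 = 2/3
¬p1 = ¬0 = 1
¬p2 = ¬2/3 = 1/3
¬p2 ∧ p2 = 1/3 ∧ 2/3 = 1/3
(¬p2 ∧ p2) ∨ p1 = 1/3 ∨ 0 = 1/3
¬p1 ⊃ ((¬p2 ∧ p2) ∨ p1) = 1 ⊃ 1/3 = 1/3
((p2 ∧ p2) ∨ p1) ⊃ (¬p1 ⊃ ((¬p2 ∧ p2) ∨ p1)) = 2/3 ⊃ 1/3 = 2/3
This gives 2/3 ≠ 1.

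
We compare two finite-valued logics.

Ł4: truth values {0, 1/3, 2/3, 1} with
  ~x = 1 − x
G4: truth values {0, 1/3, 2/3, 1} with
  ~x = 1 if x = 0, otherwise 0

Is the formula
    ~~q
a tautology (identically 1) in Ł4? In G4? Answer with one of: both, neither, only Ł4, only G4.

neither

In Ł4: at q = 0 the value is 0 — not a tautology.
In G4: at q = 0 the value is 0 — not a tautology.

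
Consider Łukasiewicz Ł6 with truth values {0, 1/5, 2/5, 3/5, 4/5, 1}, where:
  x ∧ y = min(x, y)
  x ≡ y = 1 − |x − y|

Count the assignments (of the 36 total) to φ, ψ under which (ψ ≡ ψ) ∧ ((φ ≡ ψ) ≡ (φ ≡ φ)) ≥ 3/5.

value 1: 6 assignments (counts)
value 4/5: 10 assignments (counts)
value 3/5: 8 assignments (counts)
value 2/5: 6 assignments
value 1/5: 4 assignments
value 0: 2 assignments
So 24 of the 36 assignments meet the threshold.

24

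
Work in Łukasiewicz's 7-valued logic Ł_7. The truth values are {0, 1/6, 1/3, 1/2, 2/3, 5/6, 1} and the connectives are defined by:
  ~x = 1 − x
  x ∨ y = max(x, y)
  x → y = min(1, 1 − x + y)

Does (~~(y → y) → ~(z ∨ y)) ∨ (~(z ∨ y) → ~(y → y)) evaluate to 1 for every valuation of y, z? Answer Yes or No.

No

Counterexample: take y = 0, z = 1/6.
y → y = 0 → 0 = 1
~(y → y) = ~1 = 0
~~(y → y) = ~0 = 1
z ∨ y = 1/6 ∨ 0 = 1/6
~(z ∨ y) = ~1/6 = 5/6
~~(y → y) → ~(z ∨ y) = 1 → 5/6 = 5/6
z ∨ y = 1/6 ∨ 0 = 1/6
~(z ∨ y) = ~1/6 = 5/6
y → y = 0 → 0 = 1
~(y → y) = ~1 = 0
~(z ∨ y) → ~(y → y) = 5/6 → 0 = 1/6
(~~(y → y) → ~(z ∨ y)) ∨ (~(z ∨ y) → ~(y → y)) = 5/6 ∨ 1/6 = 5/6
This gives 5/6 ≠ 1.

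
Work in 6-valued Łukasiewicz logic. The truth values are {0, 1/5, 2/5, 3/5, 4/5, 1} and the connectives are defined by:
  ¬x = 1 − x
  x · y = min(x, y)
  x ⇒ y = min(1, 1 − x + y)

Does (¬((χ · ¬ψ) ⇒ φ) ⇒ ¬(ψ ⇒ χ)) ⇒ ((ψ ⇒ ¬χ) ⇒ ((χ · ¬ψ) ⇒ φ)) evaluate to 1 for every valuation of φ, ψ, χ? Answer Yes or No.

Counterexample: take φ = 0, ψ = 2/5, χ = 1/5.
¬ψ = ¬2/5 = 3/5
χ · ¬ψ = 1/5 · 3/5 = 1/5
(χ · ¬ψ) ⇒ φ = 1/5 ⇒ 0 = 4/5
¬((χ · ¬ψ) ⇒ φ) = ¬4/5 = 1/5
ψ ⇒ χ = 2/5 ⇒ 1/5 = 4/5
¬(ψ ⇒ χ) = ¬4/5 = 1/5
¬((χ · ¬ψ) ⇒ φ) ⇒ ¬(ψ ⇒ χ) = 1/5 ⇒ 1/5 = 1
¬χ = ¬1/5 = 4/5
ψ ⇒ ¬χ = 2/5 ⇒ 4/5 = 1
¬ψ = ¬2/5 = 3/5
χ · ¬ψ = 1/5 · 3/5 = 1/5
(χ · ¬ψ) ⇒ φ = 1/5 ⇒ 0 = 4/5
(ψ ⇒ ¬χ) ⇒ ((χ · ¬ψ) ⇒ φ) = 1 ⇒ 4/5 = 4/5
(¬((χ · ¬ψ) ⇒ φ) ⇒ ¬(ψ ⇒ χ)) ⇒ ((ψ ⇒ ¬χ) ⇒ ((χ · ¬ψ) ⇒ φ)) = 1 ⇒ 4/5 = 4/5
This gives 4/5 ≠ 1.

No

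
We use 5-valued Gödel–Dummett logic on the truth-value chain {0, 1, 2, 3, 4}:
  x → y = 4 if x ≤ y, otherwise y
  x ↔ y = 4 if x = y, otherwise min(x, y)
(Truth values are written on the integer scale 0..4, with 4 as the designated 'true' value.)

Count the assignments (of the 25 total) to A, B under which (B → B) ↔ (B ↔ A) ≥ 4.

5

value 4: 5 assignments (counts)
value 3: 2 assignments
value 2: 4 assignments
value 1: 6 assignments
value 0: 8 assignments
So 5 of the 25 assignments meet the threshold.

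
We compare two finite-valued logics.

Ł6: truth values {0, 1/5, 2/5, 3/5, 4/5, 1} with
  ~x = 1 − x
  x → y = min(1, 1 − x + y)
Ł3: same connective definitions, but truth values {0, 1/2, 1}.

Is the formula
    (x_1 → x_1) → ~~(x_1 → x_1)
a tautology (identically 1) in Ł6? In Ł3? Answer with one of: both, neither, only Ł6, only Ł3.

both

In Ł6: every assignment gives 1 — tautology.
In Ł3: every assignment gives 1 — tautology.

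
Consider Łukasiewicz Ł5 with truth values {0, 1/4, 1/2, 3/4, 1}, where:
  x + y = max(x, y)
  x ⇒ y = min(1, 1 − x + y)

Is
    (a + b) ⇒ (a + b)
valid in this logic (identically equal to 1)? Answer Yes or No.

At a = 1/2, b = 1/4, for instance:
a + b = 1/2 + 1/4 = 1/2
(a + b) ⇒ (a + b) = 1/2 ⇒ 1/2 = 1
and checking the remaining 24 assignments likewise gives ≥ 1 in every case.

Yes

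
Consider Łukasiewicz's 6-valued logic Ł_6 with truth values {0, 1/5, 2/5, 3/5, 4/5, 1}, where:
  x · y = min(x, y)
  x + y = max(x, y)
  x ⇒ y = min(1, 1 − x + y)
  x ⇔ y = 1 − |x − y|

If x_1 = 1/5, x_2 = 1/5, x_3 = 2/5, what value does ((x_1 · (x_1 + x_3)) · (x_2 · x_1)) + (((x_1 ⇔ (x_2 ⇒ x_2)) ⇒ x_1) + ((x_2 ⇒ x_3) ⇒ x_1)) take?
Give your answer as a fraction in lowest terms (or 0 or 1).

1

x_1 + x_3 = 1/5 + 2/5 = 2/5
x_1 · (x_1 + x_3) = 1/5 · 2/5 = 1/5
x_2 · x_1 = 1/5 · 1/5 = 1/5
(x_1 · (x_1 + x_3)) · (x_2 · x_1) = 1/5 · 1/5 = 1/5
x_2 ⇒ x_2 = 1/5 ⇒ 1/5 = 1
x_1 ⇔ (x_2 ⇒ x_2) = 1/5 ⇔ 1 = 1/5
(x_1 ⇔ (x_2 ⇒ x_2)) ⇒ x_1 = 1/5 ⇒ 1/5 = 1
x_2 ⇒ x_3 = 1/5 ⇒ 2/5 = 1
(x_2 ⇒ x_3) ⇒ x_1 = 1 ⇒ 1/5 = 1/5
((x_1 ⇔ (x_2 ⇒ x_2)) ⇒ x_1) + ((x_2 ⇒ x_3) ⇒ x_1) = 1 + 1/5 = 1
((x_1 · (x_1 + x_3)) · (x_2 · x_1)) + (((x_1 ⇔ (x_2 ⇒ x_2)) ⇒ x_1) + ((x_2 ⇒ x_3) ⇒ x_1)) = 1/5 + 1 = 1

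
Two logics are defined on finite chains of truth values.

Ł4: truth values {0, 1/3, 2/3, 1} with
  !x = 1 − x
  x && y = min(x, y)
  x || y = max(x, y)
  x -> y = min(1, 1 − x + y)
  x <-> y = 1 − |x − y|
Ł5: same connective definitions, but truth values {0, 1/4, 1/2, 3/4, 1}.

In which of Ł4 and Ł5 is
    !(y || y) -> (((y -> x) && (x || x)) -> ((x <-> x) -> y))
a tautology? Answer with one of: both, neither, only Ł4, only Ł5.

neither

In Ł4: at x = 1/3, y = 0 the value is 2/3 — not a tautology.
In Ł5: at x = 1/4, y = 0 the value is 3/4 — not a tautology.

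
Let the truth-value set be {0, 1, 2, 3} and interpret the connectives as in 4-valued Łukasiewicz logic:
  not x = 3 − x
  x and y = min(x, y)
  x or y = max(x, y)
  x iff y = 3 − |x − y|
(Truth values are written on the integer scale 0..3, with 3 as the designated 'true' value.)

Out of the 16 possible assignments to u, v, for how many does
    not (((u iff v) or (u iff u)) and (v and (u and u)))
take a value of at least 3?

7

u = 0, v = 0 ↦ 3  ≥
u = 0, v = 1 ↦ 3  ≥
u = 0, v = 2 ↦ 3  ≥
u = 0, v = 3 ↦ 3  ≥
u = 1, v = 0 ↦ 3  ≥
u = 1, v = 1 ↦ 2  <
u = 1, v = 2 ↦ 2  <
u = 1, v = 3 ↦ 2  <
u = 2, v = 0 ↦ 3  ≥
u = 2, v = 1 ↦ 2  <
u = 2, v = 2 ↦ 1  <
u = 2, v = 3 ↦ 1  <
u = 3, v = 0 ↦ 3  ≥
u = 3, v = 1 ↦ 2  <
u = 3, v = 2 ↦ 1  <
u = 3, v = 3 ↦ 0  <
So 7 of the 16 assignments meet the threshold.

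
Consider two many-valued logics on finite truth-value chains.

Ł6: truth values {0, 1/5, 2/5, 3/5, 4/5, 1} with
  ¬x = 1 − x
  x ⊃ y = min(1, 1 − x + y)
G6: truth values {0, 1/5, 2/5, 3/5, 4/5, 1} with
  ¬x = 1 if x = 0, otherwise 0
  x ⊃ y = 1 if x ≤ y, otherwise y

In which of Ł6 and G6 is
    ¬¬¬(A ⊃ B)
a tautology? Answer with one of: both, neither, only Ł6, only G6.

In Ł6: at A = 0, B = 0 the value is 0 — not a tautology.
In G6: at A = 0, B = 0 the value is 0 — not a tautology.

neither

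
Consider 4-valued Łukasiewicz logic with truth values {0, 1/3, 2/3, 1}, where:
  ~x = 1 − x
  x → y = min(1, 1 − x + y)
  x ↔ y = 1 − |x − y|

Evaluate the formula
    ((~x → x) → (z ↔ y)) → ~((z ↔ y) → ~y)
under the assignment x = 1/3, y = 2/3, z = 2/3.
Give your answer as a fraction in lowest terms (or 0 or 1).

~x = ~1/3 = 2/3
~x → x = 2/3 → 1/3 = 2/3
z ↔ y = 2/3 ↔ 2/3 = 1
(~x → x) → (z ↔ y) = 2/3 → 1 = 1
z ↔ y = 2/3 ↔ 2/3 = 1
~y = ~2/3 = 1/3
(z ↔ y) → ~y = 1 → 1/3 = 1/3
~((z ↔ y) → ~y) = ~1/3 = 2/3
((~x → x) → (z ↔ y)) → ~((z ↔ y) → ~y) = 1 → 2/3 = 2/3

2/3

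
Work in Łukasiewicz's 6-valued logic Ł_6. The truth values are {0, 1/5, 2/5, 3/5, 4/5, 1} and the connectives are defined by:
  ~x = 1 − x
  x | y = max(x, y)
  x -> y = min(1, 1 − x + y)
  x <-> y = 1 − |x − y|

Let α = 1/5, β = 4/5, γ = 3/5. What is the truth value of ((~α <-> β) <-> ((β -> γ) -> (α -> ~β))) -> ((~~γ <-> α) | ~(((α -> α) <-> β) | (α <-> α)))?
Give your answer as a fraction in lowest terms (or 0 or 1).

3/5

~α = ~1/5 = 4/5
~α <-> β = 4/5 <-> 4/5 = 1
β -> γ = 4/5 -> 3/5 = 4/5
~β = ~4/5 = 1/5
α -> ~β = 1/5 -> 1/5 = 1
(β -> γ) -> (α -> ~β) = 4/5 -> 1 = 1
(~α <-> β) <-> ((β -> γ) -> (α -> ~β)) = 1 <-> 1 = 1
~γ = ~3/5 = 2/5
~~γ = ~2/5 = 3/5
~~γ <-> α = 3/5 <-> 1/5 = 3/5
α -> α = 1/5 -> 1/5 = 1
(α -> α) <-> β = 1 <-> 4/5 = 4/5
α <-> α = 1/5 <-> 1/5 = 1
((α -> α) <-> β) | (α <-> α) = 4/5 | 1 = 1
~(((α -> α) <-> β) | (α <-> α)) = ~1 = 0
(~~γ <-> α) | ~(((α -> α) <-> β) | (α <-> α)) = 3/5 | 0 = 3/5
((~α <-> β) <-> ((β -> γ) -> (α -> ~β))) -> ((~~γ <-> α) | ~(((α -> α) <-> β) | (α <-> α))) = 1 -> 3/5 = 3/5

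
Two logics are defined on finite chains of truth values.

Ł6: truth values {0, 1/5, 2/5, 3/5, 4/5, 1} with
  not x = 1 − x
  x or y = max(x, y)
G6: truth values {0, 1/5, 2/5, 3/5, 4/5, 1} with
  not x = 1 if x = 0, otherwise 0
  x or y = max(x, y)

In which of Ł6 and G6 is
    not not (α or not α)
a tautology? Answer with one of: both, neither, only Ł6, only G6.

In Ł6: at α = 1/5 the value is 4/5 — not a tautology.
In G6: every assignment gives 1 — tautology.

only G6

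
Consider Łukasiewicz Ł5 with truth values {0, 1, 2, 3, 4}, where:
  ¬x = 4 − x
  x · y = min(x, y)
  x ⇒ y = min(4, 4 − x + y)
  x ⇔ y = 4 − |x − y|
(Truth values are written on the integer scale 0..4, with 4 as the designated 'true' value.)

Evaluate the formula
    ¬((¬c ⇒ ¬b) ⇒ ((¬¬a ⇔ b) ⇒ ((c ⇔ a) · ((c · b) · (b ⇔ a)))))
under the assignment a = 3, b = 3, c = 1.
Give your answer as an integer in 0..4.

1

¬c = ¬1 = 3
¬b = ¬3 = 1
¬c ⇒ ¬b = 3 ⇒ 1 = 2
¬a = ¬3 = 1
¬¬a = ¬1 = 3
¬¬a ⇔ b = 3 ⇔ 3 = 4
c ⇔ a = 1 ⇔ 3 = 2
c · b = 1 · 3 = 1
b ⇔ a = 3 ⇔ 3 = 4
(c · b) · (b ⇔ a) = 1 · 4 = 1
(c ⇔ a) · ((c · b) · (b ⇔ a)) = 2 · 1 = 1
(¬¬a ⇔ b) ⇒ ((c ⇔ a) · ((c · b) · (b ⇔ a))) = 4 ⇒ 1 = 1
(¬c ⇒ ¬b) ⇒ ((¬¬a ⇔ b) ⇒ ((c ⇔ a) · ((c · b) · (b ⇔ a)))) = 2 ⇒ 1 = 3
¬((¬c ⇒ ¬b) ⇒ ((¬¬a ⇔ b) ⇒ ((c ⇔ a) · ((c · b) · (b ⇔ a))))) = ¬3 = 1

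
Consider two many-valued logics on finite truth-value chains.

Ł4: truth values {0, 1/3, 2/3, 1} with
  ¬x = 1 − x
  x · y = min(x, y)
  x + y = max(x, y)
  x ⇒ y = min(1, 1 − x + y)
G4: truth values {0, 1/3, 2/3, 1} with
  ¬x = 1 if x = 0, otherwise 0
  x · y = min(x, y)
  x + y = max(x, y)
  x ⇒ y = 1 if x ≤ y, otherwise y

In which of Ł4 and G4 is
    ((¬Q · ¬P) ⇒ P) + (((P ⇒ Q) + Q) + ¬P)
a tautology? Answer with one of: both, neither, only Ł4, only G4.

In Ł4: at P = 1/3, Q = 0 the value is 2/3 — not a tautology.
In G4: every assignment gives 1 — tautology.

only G4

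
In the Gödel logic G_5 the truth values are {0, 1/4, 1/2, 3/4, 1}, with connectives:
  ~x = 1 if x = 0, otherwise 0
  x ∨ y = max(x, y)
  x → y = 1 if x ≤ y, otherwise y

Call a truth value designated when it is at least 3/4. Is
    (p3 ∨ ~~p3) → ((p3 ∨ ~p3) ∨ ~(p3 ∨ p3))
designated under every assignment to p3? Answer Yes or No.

Counterexample: take p3 = 1/4.
~p3 = ~1/4 = 0
~~p3 = ~0 = 1
p3 ∨ ~~p3 = 1/4 ∨ 1 = 1
~p3 = ~1/4 = 0
p3 ∨ ~p3 = 1/4 ∨ 0 = 1/4
p3 ∨ p3 = 1/4 ∨ 1/4 = 1/4
~(p3 ∨ p3) = ~1/4 = 0
(p3 ∨ ~p3) ∨ ~(p3 ∨ p3) = 1/4 ∨ 0 = 1/4
(p3 ∨ ~~p3) → ((p3 ∨ ~p3) ∨ ~(p3 ∨ p3)) = 1 → 1/4 = 1/4
This gives 1/4, which is below 3/4.

No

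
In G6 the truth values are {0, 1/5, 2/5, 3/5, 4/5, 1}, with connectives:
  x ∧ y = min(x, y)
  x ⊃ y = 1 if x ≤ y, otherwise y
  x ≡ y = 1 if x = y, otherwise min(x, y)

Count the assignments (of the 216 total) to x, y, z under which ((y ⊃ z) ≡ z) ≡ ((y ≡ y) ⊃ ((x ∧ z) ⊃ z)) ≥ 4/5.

value 1: 126 assignments (counts)
value 4/5: 30 assignments (counts)
value 3/5: 24 assignments
value 2/5: 18 assignments
value 1/5: 12 assignments
value 0: 6 assignments
So 156 of the 216 assignments meet the threshold.

156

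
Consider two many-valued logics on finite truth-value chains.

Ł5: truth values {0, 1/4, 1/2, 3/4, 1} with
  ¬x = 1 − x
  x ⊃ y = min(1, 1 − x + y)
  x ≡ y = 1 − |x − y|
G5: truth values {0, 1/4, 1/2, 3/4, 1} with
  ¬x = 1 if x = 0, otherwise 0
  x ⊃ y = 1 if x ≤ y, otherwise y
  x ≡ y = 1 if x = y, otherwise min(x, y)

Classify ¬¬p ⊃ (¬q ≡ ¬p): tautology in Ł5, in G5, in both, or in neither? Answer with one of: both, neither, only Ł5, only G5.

In Ł5: at p = 3/4, q = 0 the value is 1/2 — not a tautology.
In G5: at p = 1/4, q = 0 the value is 0 — not a tautology.

neither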